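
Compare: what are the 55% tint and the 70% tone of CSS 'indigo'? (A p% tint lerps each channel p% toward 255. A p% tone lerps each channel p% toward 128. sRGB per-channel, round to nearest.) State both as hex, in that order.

#ae8cc7, #705a81

CSS indigo is rgb(75, 0, 130).
55% tint:
  R: 75 + 0.55×(255−75) = 75 + 99 = 174 → 174
  G: 0 + 0.55×(255−0) = 0 + 140.25 = 140.25 → 140
  B: 130 + 0.55×(255−130) = 130 + 68.75 = 198.75 → 199
  → #ae8cc7
70% tone:
  R: 75 + 37.1 = 112.1 → 112
  G: 0 + 0.7×(128−0) = 0 + 89.6 = 89.6 → 90
  B: 130 + 0.7×(128−130) = 130 − 1.4 = 128.6 → 129
  → #705a81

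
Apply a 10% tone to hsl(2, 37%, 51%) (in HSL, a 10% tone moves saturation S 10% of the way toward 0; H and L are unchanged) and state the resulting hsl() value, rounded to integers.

hsl(2, 33%, 51%)

S moves 10% from 37 toward 0: 37 − 3.7 = 33.3 → 33.
H and L are unchanged.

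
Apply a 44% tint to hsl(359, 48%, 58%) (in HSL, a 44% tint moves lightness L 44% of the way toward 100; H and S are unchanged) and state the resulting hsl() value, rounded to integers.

hsl(359, 48%, 76%)

L moves 44% from 58 toward 100: 58 + 18.48 = 76.48 → 76.
H and S are unchanged.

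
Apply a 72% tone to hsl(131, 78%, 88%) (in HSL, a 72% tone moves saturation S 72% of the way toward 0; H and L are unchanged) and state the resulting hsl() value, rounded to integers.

S moves 72% from 78 toward 0: 78 − 56.16 = 21.84 → 22.
H and L are unchanged.

hsl(131, 22%, 88%)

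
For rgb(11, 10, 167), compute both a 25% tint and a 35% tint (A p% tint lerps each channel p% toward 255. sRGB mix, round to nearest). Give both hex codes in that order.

#4847BD, #6060C6

25% tint:
  R: 11 + 0.25×(255−11) = 11 + 61 = 72 → 72
  G: 10 + 61.25 = 71.25 → 71
  B: 167 + 0.25×(255−167) = 167 + 22 = 189 → 189
  → #4847BD
35% tint:
  R: 11 + 85.4 = 96.4 → 96
  G: 10 + 0.35×(255−10) = 10 + 85.75 = 95.75 → 96
  B: 167 + 0.35×(255−167) = 167 + 30.8 = 197.8 → 198
  → #6060C6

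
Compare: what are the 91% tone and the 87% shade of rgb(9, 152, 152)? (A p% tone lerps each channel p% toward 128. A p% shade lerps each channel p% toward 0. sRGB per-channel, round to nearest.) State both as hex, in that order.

91% tone:
  R: 9 + 0.91×(128−9) = 9 + 108.29 = 117.29 → 117
  G: 152 + 0.91×(128−152) = 152 − 21.84 = 130.16 → 130
  B: 152 − 21.84 = 130.16 → 130
  → #758282
87% shade:
  R: 9 + 0.87×(0−9) = 9 − 7.83 = 1.17 → 1
  G: 152 − 132.24 = 19.76 → 20
  B: 152 + 0.87×(0−152) = 152 − 132.24 = 19.76 → 20
  → #011414

#758282, #011414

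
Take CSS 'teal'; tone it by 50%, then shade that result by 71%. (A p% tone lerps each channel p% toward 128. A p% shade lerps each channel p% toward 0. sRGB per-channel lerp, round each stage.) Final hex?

CSS teal is rgb(0, 128, 128).
A 50% tone moves each channel 50% toward 128:
  R: 0 + 0.5×(128−0) = 0 + 64 = 64 → 64
  G: 128 + 0 = 128 → 128
  B: 128 + 0 = 128 → 128
After the tone: rgb(64, 128, 128) = #408080.
A 71% shade moves each channel 71% toward 0:
  R: 64 + 0.71×(0−64) = 64 − 45.44 = 18.56 → 19
  G: 128 + 0.71×(0−128) = 128 − 90.88 = 37.12 → 37
  B: 128 + 0.71×(0−128) = 128 − 90.88 = 37.12 → 37
rgb(19, 37, 37) = #132525.

#132525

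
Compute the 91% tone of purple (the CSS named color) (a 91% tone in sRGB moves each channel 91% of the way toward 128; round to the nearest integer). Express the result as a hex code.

CSS purple is rgb(128, 0, 128).
A 91% tone moves each channel 91% toward 128:
  R: 128 + 0.91×(128−128) = 128 + 0 = 128 → 128
  G: 0 + 0.91×(128−0) = 0 + 116.48 = 116.48 → 116
  B: 128 + 0.91×(128−128) = 128 + 0 = 128 → 128
rgb(128, 116, 128) = #807480.

#807480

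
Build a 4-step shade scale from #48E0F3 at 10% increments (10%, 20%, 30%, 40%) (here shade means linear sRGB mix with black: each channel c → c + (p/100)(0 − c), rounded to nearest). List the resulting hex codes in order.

#48E0F3 is rgb(72, 224, 243).
10%: (72 − 7.2 = 64.8→65, 224 − 22.4 = 201.6→202, 243 − 24.3 = 218.7→219) → #41CADB
20%: (72 − 14.4 = 57.6→58, 224 − 44.8 = 179.2→179, 243 − 48.6 = 194.4→194) → #3AB3C2
30%: (72 − 21.6 = 50.4→50, 224 − 67.2 = 156.8→157, 243 − 72.9 = 170.1→170) → #329DAA
40%: (72 − 28.8 = 43.2→43, 224 − 89.6 = 134.4→134, 243 − 97.2 = 145.8→146) → #2B8692

#41CADB, #3AB3C2, #329DAA, #2B8692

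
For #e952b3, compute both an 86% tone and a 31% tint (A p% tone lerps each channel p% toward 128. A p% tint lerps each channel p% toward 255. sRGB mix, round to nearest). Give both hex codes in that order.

#8f7a87, #f088cb

#e952b3 is rgb(233, 82, 179).
86% tone:
  R: 233 + 0.86×(128−233) = 233 − 90.3 = 142.7 → 143
  G: 82 + 0.86×(128−82) = 82 + 39.56 = 121.56 → 122
  B: 179 + 0.86×(128−179) = 179 − 43.86 = 135.14 → 135
  → #8f7a87
31% tint:
  R: 233 + 0.31×(255−233) = 233 + 6.82 = 239.82 → 240
  G: 82 + 0.31×(255−82) = 82 + 53.63 = 135.63 → 136
  B: 179 + 0.31×(255−179) = 179 + 23.56 = 202.56 → 203
  → #f088cb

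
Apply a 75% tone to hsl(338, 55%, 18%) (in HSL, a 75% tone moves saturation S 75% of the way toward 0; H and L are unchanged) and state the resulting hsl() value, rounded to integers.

S moves 75% from 55 toward 0: 55 − 41.25 = 13.75 → 14.
H and L are unchanged.

hsl(338, 14%, 18%)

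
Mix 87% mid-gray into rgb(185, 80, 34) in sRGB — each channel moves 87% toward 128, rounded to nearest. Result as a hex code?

#877A74

An 87% tone moves each channel 87% toward 128:
  R: 185 + 0.87×(128−185) = 185 − 49.59 = 135.41 → 135
  G: 80 + 41.76 = 121.76 → 122
  B: 34 + 81.78 = 115.78 → 116
rgb(135, 122, 116) = #877A74.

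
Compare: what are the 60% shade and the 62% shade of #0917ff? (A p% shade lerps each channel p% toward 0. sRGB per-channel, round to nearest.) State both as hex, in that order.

#0917ff is rgb(9, 23, 255).
60% shade:
  R: 9 + 0.6×(0−9) = 9 − 5.4 = 3.6 → 4
  G: 23 + 0.6×(0−23) = 23 − 13.8 = 9.2 → 9
  B: 255 + 0.6×(0−255) = 255 − 153 = 102 → 102
  → #040966
62% shade:
  R: 9 + 0.62×(0−9) = 9 − 5.58 = 3.42 → 3
  G: 23 − 14.26 = 8.74 → 9
  B: 255 + 0.62×(0−255) = 255 − 158.1 = 96.9 → 97
  → #030961

#040966, #030961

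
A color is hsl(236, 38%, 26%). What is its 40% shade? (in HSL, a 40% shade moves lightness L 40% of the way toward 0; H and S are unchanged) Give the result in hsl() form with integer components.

L moves 40% from 26 toward 0: 26 − 10.4 = 15.6 → 16.
H and S are unchanged.

hsl(236, 38%, 16%)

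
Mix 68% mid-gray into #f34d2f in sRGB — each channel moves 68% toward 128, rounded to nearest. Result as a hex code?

#a57066

#f34d2f is rgb(243, 77, 47).
Lerp each channel 68% toward 128:
  R: 243 + 0.68×(128−243) = 243 − 78.2 = 164.8 → 165
  G: 77 + 0.68×(128−77) = 77 + 34.68 = 111.68 → 112
  B: 47 + 0.68×(128−47) = 47 + 55.08 = 102.08 → 102
rgb(165, 112, 102) = #a57066.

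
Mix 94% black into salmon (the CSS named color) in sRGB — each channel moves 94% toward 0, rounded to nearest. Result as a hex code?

CSS salmon is rgb(250, 128, 114).
A 94% shade moves each channel 94% toward 0:
  R: 250 + 0.94×(0−250) = 250 − 235 = 15 → 15
  G: 128 + 0.94×(0−128) = 128 − 120.32 = 7.68 → 8
  B: 114 − 107.16 = 6.84 → 7
rgb(15, 8, 7) = #0F0807.

#0F0807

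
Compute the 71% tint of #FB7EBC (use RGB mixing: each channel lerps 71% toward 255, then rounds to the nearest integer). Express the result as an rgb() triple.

#FB7EBC is rgb(251, 126, 188).
A 71% tint moves each channel 71% toward 255:
  R: 251 + 0.71×(255−251) = 251 + 2.84 = 253.84 → 254
  G: 126 + 0.71×(255−126) = 126 + 91.59 = 217.59 → 218
  B: 188 + 47.57 = 235.57 → 236

rgb(254, 218, 236)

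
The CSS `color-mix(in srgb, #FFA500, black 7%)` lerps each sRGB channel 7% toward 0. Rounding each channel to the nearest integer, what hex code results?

#FFA500 is rgb(255, 165, 0).
Lerp each channel 7% toward 0:
  R: 255 − 17.85 = 237.15 → 237
  G: 165 − 11.55 = 153.45 → 153
  B: 0 + 0 = 0 → 0
rgb(237, 153, 0) = #ED9900.

#ED9900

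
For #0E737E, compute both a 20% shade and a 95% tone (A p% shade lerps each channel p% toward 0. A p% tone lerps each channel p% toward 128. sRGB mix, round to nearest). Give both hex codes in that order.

#0E737E is rgb(14, 115, 126).
20% shade:
  R: 14 + 0.2×(0−14) = 14 − 2.8 = 11.2 → 11
  G: 115 − 23 = 92 → 92
  B: 126 + 0.2×(0−126) = 126 − 25.2 = 100.8 → 101
  → #0B5C65
95% tone:
  R: 14 + 0.95×(128−14) = 14 + 108.3 = 122.3 → 122
  G: 115 + 12.35 = 127.35 → 127
  B: 126 + 0.95×(128−126) = 126 + 1.9 = 127.9 → 128
  → #7A7F80

#0B5C65, #7A7F80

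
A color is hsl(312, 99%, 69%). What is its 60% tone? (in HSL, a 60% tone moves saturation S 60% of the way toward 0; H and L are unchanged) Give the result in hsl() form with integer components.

hsl(312, 40%, 69%)

S moves 60% from 99 toward 0: 99 − 59.4 = 39.6 → 40.
H and L are unchanged.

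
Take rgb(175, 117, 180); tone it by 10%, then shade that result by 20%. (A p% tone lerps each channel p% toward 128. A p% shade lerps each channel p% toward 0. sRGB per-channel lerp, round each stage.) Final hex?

#885E8C

Per channel, c → c + 0.1(128 − c):
  R: 175 + 0.1×(128−175) = 175 − 4.7 = 170.3 → 170
  G: 117 + 0.1×(128−117) = 117 + 1.1 = 118.1 → 118
  B: 180 − 5.2 = 174.8 → 175
After the tone: rgb(170, 118, 175) = #AA76AF.
Per channel, c → c + 0.2(0 − c):
  R: 170 + 0.2×(0−170) = 170 − 34 = 136 → 136
  G: 118 − 23.6 = 94.4 → 94
  B: 175 − 35 = 140 → 140
rgb(136, 94, 140) = #885E8C.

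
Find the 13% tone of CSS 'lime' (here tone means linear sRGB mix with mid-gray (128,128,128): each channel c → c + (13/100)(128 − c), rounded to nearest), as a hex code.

#11EE11

CSS lime is rgb(0, 255, 0).
Per channel, c → c + 0.13(128 − c):
  R: 0 + 0.13×(128−0) = 0 + 16.64 = 16.64 → 17
  G: 255 − 16.51 = 238.49 → 238
  B: 0 + 0.13×(128−0) = 0 + 16.64 = 16.64 → 17
rgb(17, 238, 17) = #11EE11.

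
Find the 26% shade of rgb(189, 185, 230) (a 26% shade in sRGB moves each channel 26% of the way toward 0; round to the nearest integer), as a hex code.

Lerp each channel 26% toward 0:
  R: 189 + 0.26×(0−189) = 189 − 49.14 = 139.86 → 140
  G: 185 + 0.26×(0−185) = 185 − 48.1 = 136.9 → 137
  B: 230 + 0.26×(0−230) = 230 − 59.8 = 170.2 → 170
rgb(140, 137, 170) = #8c89aa.

#8c89aa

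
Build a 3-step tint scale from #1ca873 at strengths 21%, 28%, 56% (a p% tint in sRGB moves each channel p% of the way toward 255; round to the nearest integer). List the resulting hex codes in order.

#1ca873 is rgb(28, 168, 115).
21%: (28 + 47.67 = 75.67→76, 168 + 18.27 = 186.27→186, 115 + 29.4 = 144.4→144) → #4cba90
28%: (28 + 63.56 = 91.56→92, 168 + 24.36 = 192.36→192, 115 + 39.2 = 154.2→154) → #5cc09a
56%: (28 + 127.12 = 155.12→155, 168 + 48.72 = 216.72→217, 115 + 78.4 = 193.4→193) → #9bd9c1

#4cba90, #5cc09a, #9bd9c1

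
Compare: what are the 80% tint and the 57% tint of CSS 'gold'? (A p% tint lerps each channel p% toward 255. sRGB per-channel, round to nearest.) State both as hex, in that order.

#FFF7CC, #FFEE91

CSS gold is rgb(255, 215, 0).
80% tint:
  R: 255 + 0 = 255 → 255
  G: 215 + 32 = 247 → 247
  B: 0 + 0.8×(255−0) = 0 + 204 = 204 → 204
  → #FFF7CC
57% tint:
  R: 255 + 0.57×(255−255) = 255 + 0 = 255 → 255
  G: 215 + 22.8 = 237.8 → 238
  B: 0 + 145.35 = 145.35 → 145
  → #FFEE91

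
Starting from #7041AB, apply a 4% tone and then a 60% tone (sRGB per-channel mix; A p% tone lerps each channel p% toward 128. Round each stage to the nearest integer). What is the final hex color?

#7A6890

#7041AB is rgb(112, 65, 171).
Lerp each channel 4% toward 128:
  R: 112 + 0.64 = 112.64 → 113
  G: 65 + 0.04×(128−65) = 65 + 2.52 = 67.52 → 68
  B: 171 + 0.04×(128−171) = 171 − 1.72 = 169.28 → 169
After the tone: rgb(113, 68, 169) = #7144A9.
A 60% tone moves each channel 60% toward 128:
  R: 113 + 0.6×(128−113) = 113 + 9 = 122 → 122
  G: 68 + 0.6×(128−68) = 68 + 36 = 104 → 104
  B: 169 + 0.6×(128−169) = 169 − 24.6 = 144.4 → 144
rgb(122, 104, 144) = #7A6890.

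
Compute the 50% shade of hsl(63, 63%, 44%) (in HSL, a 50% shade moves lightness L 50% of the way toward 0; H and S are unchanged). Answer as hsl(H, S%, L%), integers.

L moves 50% from 44 toward 0: 44 − 22 = 22 → 22.
H and S are unchanged.

hsl(63, 63%, 22%)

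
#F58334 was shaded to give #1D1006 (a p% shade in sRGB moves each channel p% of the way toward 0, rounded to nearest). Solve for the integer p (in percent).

#F58334 is rgb(245, 131, 52); #1D1006 is rgb(29, 16, 6).
On the R channel (widest range): 29 ≈ 245 + (p/100)(0 − 245), so p ≈ 100×(29 − 245)/(0 − 245) = -21600/-245 = 88.16.
p = 88 reproduces all three channels after rounding.

88%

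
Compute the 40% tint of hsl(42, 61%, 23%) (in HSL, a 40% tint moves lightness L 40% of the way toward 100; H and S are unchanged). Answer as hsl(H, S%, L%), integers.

hsl(42, 61%, 54%)

L moves 40% from 23 toward 100: 23 + 30.8 = 53.8 → 54.
H and S are unchanged.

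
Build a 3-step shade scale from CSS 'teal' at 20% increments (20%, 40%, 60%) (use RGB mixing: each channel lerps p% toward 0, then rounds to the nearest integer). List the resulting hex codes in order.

CSS teal is rgb(0, 128, 128).
20%: (0→0, 128 − 25.6 = 102.4→102, 128 − 25.6 = 102.4→102) → #006666
40%: (0→0, 128 − 51.2 = 76.8→77, 128 − 51.2 = 76.8→77) → #004d4d
60%: (0→0, 128 − 76.8 = 51.2→51, 128 − 76.8 = 51.2→51) → #003333

#006666, #004d4d, #003333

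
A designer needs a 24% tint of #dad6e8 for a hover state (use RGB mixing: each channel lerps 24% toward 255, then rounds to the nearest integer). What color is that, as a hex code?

#dad6e8 is rgb(218, 214, 232).
Lerp each channel 24% toward 255:
  R: 218 + 8.88 = 226.88 → 227
  G: 214 + 0.24×(255−214) = 214 + 9.84 = 223.84 → 224
  B: 232 + 5.52 = 237.52 → 238
rgb(227, 224, 238) = #e3e0ee.

#e3e0ee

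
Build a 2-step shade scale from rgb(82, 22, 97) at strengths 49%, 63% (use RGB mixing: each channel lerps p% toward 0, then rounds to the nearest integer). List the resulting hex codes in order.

#2a0b31, #1e0824

49%: (82 − 40.18 = 41.82→42, 22 − 10.78 = 11.22→11, 97 − 47.53 = 49.47→49) → #2a0b31
63%: (82 − 51.66 = 30.34→30, 22 − 13.86 = 8.14→8, 97 − 61.11 = 35.89→36) → #1e0824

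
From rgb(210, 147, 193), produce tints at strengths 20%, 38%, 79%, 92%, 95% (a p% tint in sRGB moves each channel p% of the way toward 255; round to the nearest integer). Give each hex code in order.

#DBA9CD, #E3BCD9, #F6E8F2, #FBF6FA, #FDFAFC

20%: (210 + 9 = 219→219, 147 + 21.6 = 168.6→169, 193 + 12.4 = 205.4→205) → #DBA9CD
38%: (210 + 17.1 = 227.1→227, 147 + 41.04 = 188.04→188, 193 + 23.56 = 216.56→217) → #E3BCD9
79%: (210 + 35.55 = 245.55→246, 147 + 85.32 = 232.32→232, 193 + 48.98 = 241.98→242) → #F6E8F2
92%: (210 + 41.4 = 251.4→251, 147 + 99.36 = 246.36→246, 193 + 57.04 = 250.04→250) → #FBF6FA
95%: (210 + 42.75 = 252.75→253, 147 + 102.6 = 249.6→250, 193 + 58.9 = 251.9→252) → #FDFAFC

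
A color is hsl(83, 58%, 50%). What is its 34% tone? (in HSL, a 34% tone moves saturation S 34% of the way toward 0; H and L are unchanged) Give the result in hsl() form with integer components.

S moves 34% from 58 toward 0: 58 − 19.72 = 38.28 → 38.
H and L are unchanged.

hsl(83, 38%, 50%)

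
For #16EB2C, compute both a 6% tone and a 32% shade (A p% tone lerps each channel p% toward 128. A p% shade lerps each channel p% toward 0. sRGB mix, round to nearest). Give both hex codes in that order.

#16EB2C is rgb(22, 235, 44).
6% tone:
  R: 22 + 0.06×(128−22) = 22 + 6.36 = 28.36 → 28
  G: 235 − 6.42 = 228.58 → 229
  B: 44 + 0.06×(128−44) = 44 + 5.04 = 49.04 → 49
  → #1CE531
32% shade:
  R: 22 − 7.04 = 14.96 → 15
  G: 235 + 0.32×(0−235) = 235 − 75.2 = 159.8 → 160
  B: 44 − 14.08 = 29.92 → 30
  → #0FA01E

#1CE531, #0FA01E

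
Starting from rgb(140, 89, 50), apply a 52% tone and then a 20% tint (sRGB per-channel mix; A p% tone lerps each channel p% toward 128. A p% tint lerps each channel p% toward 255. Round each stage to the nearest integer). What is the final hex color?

#9E8A7C

Per channel, c → c + 0.52(128 − c):
  R: 140 + 0.52×(128−140) = 140 − 6.24 = 133.76 → 134
  G: 89 + 0.52×(128−89) = 89 + 20.28 = 109.28 → 109
  B: 50 + 0.52×(128−50) = 50 + 40.56 = 90.56 → 91
After the tone: rgb(134, 109, 91) = #866D5B.
Per channel, c → c + 0.2(255 − c):
  R: 134 + 0.2×(255−134) = 134 + 24.2 = 158.2 → 158
  G: 109 + 0.2×(255−109) = 109 + 29.2 = 138.2 → 138
  B: 91 + 0.2×(255−91) = 91 + 32.8 = 123.8 → 124
rgb(158, 138, 124) = #9E8A7C.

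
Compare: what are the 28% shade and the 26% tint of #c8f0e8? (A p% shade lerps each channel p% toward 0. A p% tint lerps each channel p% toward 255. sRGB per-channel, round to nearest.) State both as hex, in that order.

#c8f0e8 is rgb(200, 240, 232).
28% shade:
  R: 200 − 56 = 144 → 144
  G: 240 + 0.28×(0−240) = 240 − 67.2 = 172.8 → 173
  B: 232 − 64.96 = 167.04 → 167
  → #90ada7
26% tint:
  R: 200 + 0.26×(255−200) = 200 + 14.3 = 214.3 → 214
  G: 240 + 0.26×(255−240) = 240 + 3.9 = 243.9 → 244
  B: 232 + 5.98 = 237.98 → 238
  → #d6f4ee

#90ada7, #d6f4ee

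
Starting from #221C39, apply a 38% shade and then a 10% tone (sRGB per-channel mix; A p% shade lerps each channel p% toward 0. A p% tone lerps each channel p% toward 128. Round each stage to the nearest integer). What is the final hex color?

#221C39 is rgb(34, 28, 57).
Per channel, c → c + 0.38(0 − c):
  R: 34 − 12.92 = 21.08 → 21
  G: 28 − 10.64 = 17.36 → 17
  B: 57 + 0.38×(0−57) = 57 − 21.66 = 35.34 → 35
After the shade: rgb(21, 17, 35) = #151123.
A 10% tone moves each channel 10% toward 128:
  R: 21 + 10.7 = 31.7 → 32
  G: 17 + 11.1 = 28.1 → 28
  B: 35 + 0.1×(128−35) = 35 + 9.3 = 44.3 → 44
rgb(32, 28, 44) = #201C2C.

#201C2C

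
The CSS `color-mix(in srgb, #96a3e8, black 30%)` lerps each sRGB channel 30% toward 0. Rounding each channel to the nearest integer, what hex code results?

#6972a2

#96a3e8 is rgb(150, 163, 232).
A 30% shade moves each channel 30% toward 0:
  R: 150 + 0.3×(0−150) = 150 − 45 = 105 → 105
  G: 163 + 0.3×(0−163) = 163 − 48.9 = 114.1 → 114
  B: 232 − 69.6 = 162.4 → 162
rgb(105, 114, 162) = #6972a2.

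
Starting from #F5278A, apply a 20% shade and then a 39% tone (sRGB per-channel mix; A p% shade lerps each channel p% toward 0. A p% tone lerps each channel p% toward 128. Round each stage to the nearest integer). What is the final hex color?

#A94575

#F5278A is rgb(245, 39, 138).
A 20% shade moves each channel 20% toward 0:
  R: 245 + 0.2×(0−245) = 245 − 49 = 196 → 196
  G: 39 − 7.8 = 31.2 → 31
  B: 138 + 0.2×(0−138) = 138 − 27.6 = 110.4 → 110
After the shade: rgb(196, 31, 110) = #C41F6E.
Lerp each channel 39% toward 128:
  R: 196 + 0.39×(128−196) = 196 − 26.52 = 169.48 → 169
  G: 31 + 37.83 = 68.83 → 69
  B: 110 + 0.39×(128−110) = 110 + 7.02 = 117.02 → 117
rgb(169, 69, 117) = #A94575.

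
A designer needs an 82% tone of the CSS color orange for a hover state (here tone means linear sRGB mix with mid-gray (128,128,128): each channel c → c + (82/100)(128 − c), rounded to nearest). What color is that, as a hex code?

CSS orange is rgb(255, 165, 0).
Per channel, c → c + 0.82(128 − c):
  R: 255 + 0.82×(128−255) = 255 − 104.14 = 150.86 → 151
  G: 165 + 0.82×(128−165) = 165 − 30.34 = 134.66 → 135
  B: 0 + 104.96 = 104.96 → 105
rgb(151, 135, 105) = #978769.

#978769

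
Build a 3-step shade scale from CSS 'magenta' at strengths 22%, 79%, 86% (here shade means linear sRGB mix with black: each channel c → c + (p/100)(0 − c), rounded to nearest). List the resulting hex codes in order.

CSS magenta is rgb(255, 0, 255).
22%: (255 − 56.1 = 198.9→199, 0→0, 255 − 56.1 = 198.9→199) → #C700C7
79%: (255 − 201.45 = 53.55→54, 0→0, 255 − 201.45 = 53.55→54) → #360036
86%: (255 − 219.3 = 35.7→36, 0→0, 255 − 219.3 = 35.7→36) → #240024

#C700C7, #360036, #240024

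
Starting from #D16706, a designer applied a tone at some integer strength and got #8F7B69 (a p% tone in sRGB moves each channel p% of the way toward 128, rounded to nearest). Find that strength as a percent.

#D16706 is rgb(209, 103, 6); #8F7B69 is rgb(143, 123, 105).
On the B channel (widest range): 105 ≈ 6 + (p/100)(128 − 6), so p ≈ 100×(105 − 6)/(128 − 6) = 9900/122 = 81.15.
p = 81 reproduces all three channels after rounding.

81%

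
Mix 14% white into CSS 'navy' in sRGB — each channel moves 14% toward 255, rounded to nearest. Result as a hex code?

#242492

CSS navy is rgb(0, 0, 128).
Per channel, c → c + 0.14(255 − c):
  R: 0 + 35.7 = 35.7 → 36
  G: 0 + 0.14×(255−0) = 0 + 35.7 = 35.7 → 36
  B: 128 + 0.14×(255−128) = 128 + 17.78 = 145.78 → 146
rgb(36, 36, 146) = #242492.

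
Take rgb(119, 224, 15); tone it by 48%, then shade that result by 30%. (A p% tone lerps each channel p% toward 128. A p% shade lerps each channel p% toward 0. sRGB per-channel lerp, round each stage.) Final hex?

#567D30

Lerp each channel 48% toward 128:
  R: 119 + 0.48×(128−119) = 119 + 4.32 = 123.32 → 123
  G: 224 + 0.48×(128−224) = 224 − 46.08 = 177.92 → 178
  B: 15 + 54.24 = 69.24 → 69
After the tone: rgb(123, 178, 69) = #7BB245.
Per channel, c → c + 0.3(0 − c):
  R: 123 + 0.3×(0−123) = 123 − 36.9 = 86.1 → 86
  G: 178 − 53.4 = 124.6 → 125
  B: 69 − 20.7 = 48.3 → 48
rgb(86, 125, 48) = #567D30.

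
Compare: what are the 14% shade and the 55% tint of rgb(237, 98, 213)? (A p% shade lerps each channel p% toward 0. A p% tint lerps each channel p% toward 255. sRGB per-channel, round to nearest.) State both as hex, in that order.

14% shade:
  R: 237 − 33.18 = 203.82 → 204
  G: 98 − 13.72 = 84.28 → 84
  B: 213 − 29.82 = 183.18 → 183
  → #cc54b7
55% tint:
  R: 237 + 0.55×(255−237) = 237 + 9.9 = 246.9 → 247
  G: 98 + 86.35 = 184.35 → 184
  B: 213 + 23.1 = 236.1 → 236
  → #f7b8ec

#cc54b7, #f7b8ec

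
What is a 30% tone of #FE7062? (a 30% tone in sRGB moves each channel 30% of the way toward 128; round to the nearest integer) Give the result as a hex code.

#FE7062 is rgb(254, 112, 98).
Per channel, c → c + 0.3(128 − c):
  R: 254 + 0.3×(128−254) = 254 − 37.8 = 216.2 → 216
  G: 112 + 0.3×(128−112) = 112 + 4.8 = 116.8 → 117
  B: 98 + 0.3×(128−98) = 98 + 9 = 107 → 107
rgb(216, 117, 107) = #D8756B.

#D8756B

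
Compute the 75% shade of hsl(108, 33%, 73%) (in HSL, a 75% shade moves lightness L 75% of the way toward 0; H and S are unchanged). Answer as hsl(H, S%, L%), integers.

hsl(108, 33%, 18%)

L moves 75% from 73 toward 0: 73 − 54.75 = 18.25 → 18.
H and S are unchanged.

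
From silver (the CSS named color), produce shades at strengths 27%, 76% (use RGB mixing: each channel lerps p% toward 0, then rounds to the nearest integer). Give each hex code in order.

CSS silver is rgb(192, 192, 192).
27%: (192 − 51.84 = 140.16→140, 192 − 51.84 = 140.16→140, 192 − 51.84 = 140.16→140) → #8c8c8c
76%: (192 − 145.92 = 46.08→46, 192 − 145.92 = 46.08→46, 192 − 145.92 = 46.08→46) → #2e2e2e

#8c8c8c, #2e2e2e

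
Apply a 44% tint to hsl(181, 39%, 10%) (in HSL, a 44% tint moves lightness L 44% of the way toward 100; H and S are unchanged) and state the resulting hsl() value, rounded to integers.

hsl(181, 39%, 50%)

L moves 44% from 10 toward 100: 10 + 39.6 = 49.6 → 50.
H and S are unchanged.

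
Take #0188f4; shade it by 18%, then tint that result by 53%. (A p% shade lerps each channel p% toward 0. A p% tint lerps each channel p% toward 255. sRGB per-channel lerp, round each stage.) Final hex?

#88bce5

#0188f4 is rgb(1, 136, 244).
Per channel, c → c + 0.18(0 − c):
  R: 1 + 0.18×(0−1) = 1 − 0.18 = 0.82 → 1
  G: 136 + 0.18×(0−136) = 136 − 24.48 = 111.52 → 112
  B: 244 + 0.18×(0−244) = 244 − 43.92 = 200.08 → 200
After the shade: rgb(1, 112, 200) = #0170c8.
Per channel, c → c + 0.53(255 − c):
  R: 1 + 134.62 = 135.62 → 136
  G: 112 + 75.79 = 187.79 → 188
  B: 200 + 29.15 = 229.15 → 229
rgb(136, 188, 229) = #88bce5.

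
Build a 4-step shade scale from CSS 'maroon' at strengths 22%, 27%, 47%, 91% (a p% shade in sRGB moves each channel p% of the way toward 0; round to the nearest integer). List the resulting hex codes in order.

#640000, #5d0000, #440000, #0c0000

CSS maroon is rgb(128, 0, 0).
22%: (128 − 28.16 = 99.84→100, 0→0, 0→0) → #640000
27%: (128 − 34.56 = 93.44→93, 0→0, 0→0) → #5d0000
47%: (128 − 60.16 = 67.84→68, 0→0, 0→0) → #440000
91%: (128 − 116.48 = 11.52→12, 0→0, 0→0) → #0c0000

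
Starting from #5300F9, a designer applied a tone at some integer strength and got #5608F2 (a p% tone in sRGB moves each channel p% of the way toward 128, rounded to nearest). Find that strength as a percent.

6%

#5300F9 is rgb(83, 0, 249); #5608F2 is rgb(86, 8, 242).
On the G channel (widest range): 8 ≈ 0 + (p/100)(128 − 0), so p ≈ 100×(8 − 0)/(128 − 0) = 800/128 = 6.25.
p = 6 reproduces all three channels after rounding.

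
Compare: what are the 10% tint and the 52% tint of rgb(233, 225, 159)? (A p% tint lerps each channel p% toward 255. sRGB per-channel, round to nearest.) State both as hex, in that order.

10% tint:
  R: 233 + 0.1×(255−233) = 233 + 2.2 = 235.2 → 235
  G: 225 + 0.1×(255−225) = 225 + 3 = 228 → 228
  B: 159 + 9.6 = 168.6 → 169
  → #ebe4a9
52% tint:
  R: 233 + 0.52×(255−233) = 233 + 11.44 = 244.44 → 244
  G: 225 + 15.6 = 240.6 → 241
  B: 159 + 49.92 = 208.92 → 209
  → #f4f1d1

#ebe4a9, #f4f1d1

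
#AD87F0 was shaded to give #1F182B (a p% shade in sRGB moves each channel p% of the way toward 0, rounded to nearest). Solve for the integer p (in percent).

82%

#AD87F0 is rgb(173, 135, 240); #1F182B is rgb(31, 24, 43).
On the B channel (widest range): 43 ≈ 240 + (p/100)(0 − 240), so p ≈ 100×(43 − 240)/(0 − 240) = -19700/-240 = 82.08.
p = 82 reproduces all three channels after rounding.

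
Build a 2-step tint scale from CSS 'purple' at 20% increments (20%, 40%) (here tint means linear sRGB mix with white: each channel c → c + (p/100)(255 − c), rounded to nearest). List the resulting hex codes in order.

CSS purple is rgb(128, 0, 128).
20%: (128 + 25.4 = 153.4→153, 0 + 51 = 51→51, 128 + 25.4 = 153.4→153) → #993399
40%: (128 + 50.8 = 178.8→179, 0 + 102 = 102→102, 128 + 50.8 = 178.8→179) → #b366b3

#993399, #b366b3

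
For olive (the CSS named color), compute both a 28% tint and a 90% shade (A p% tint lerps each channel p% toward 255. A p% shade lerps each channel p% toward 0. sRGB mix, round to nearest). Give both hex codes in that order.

CSS olive is rgb(128, 128, 0).
28% tint:
  R: 128 + 0.28×(255−128) = 128 + 35.56 = 163.56 → 164
  G: 128 + 0.28×(255−128) = 128 + 35.56 = 163.56 → 164
  B: 0 + 0.28×(255−0) = 0 + 71.4 = 71.4 → 71
  → #A4A447
90% shade:
  R: 128 − 115.2 = 12.8 → 13
  G: 128 − 115.2 = 12.8 → 13
  B: 0 + 0.9×(0−0) = 0 + 0 = 0 → 0
  → #0D0D00

#A4A447, #0D0D00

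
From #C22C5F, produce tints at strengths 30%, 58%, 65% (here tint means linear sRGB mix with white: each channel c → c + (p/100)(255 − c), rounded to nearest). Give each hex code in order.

#D46B8F, #E5A6BC, #EAB5C7

#C22C5F is rgb(194, 44, 95).
30%: (194 + 18.3 = 212.3→212, 44 + 63.3 = 107.3→107, 95 + 48 = 143→143) → #D46B8F
58%: (194 + 35.38 = 229.38→229, 44 + 122.38 = 166.38→166, 95 + 92.8 = 187.8→188) → #E5A6BC
65%: (194 + 39.65 = 233.65→234, 44 + 137.15 = 181.15→181, 95 + 104 = 199→199) → #EAB5C7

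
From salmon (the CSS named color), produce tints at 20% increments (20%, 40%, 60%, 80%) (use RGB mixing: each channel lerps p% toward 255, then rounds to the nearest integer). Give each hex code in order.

#fb998e, #fcb3aa, #fdccc7, #fee6e3

CSS salmon is rgb(250, 128, 114).
20%: (250 + 1 = 251→251, 128 + 25.4 = 153.4→153, 114 + 28.2 = 142.2→142) → #fb998e
40%: (250 + 2 = 252→252, 128 + 50.8 = 178.8→179, 114 + 56.4 = 170.4→170) → #fcb3aa
60%: (250 + 3 = 253→253, 128 + 76.2 = 204.2→204, 114 + 84.6 = 198.6→199) → #fdccc7
80%: (250 + 4 = 254→254, 128 + 101.6 = 229.6→230, 114 + 112.8 = 226.8→227) → #fee6e3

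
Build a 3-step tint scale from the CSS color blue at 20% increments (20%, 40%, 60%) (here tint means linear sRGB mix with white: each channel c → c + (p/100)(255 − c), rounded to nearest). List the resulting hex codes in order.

#3333ff, #6666ff, #9999ff

CSS blue is rgb(0, 0, 255).
20%: (0 + 51 = 51→51, 0 + 51 = 51→51, 255→255) → #3333ff
40%: (0 + 102 = 102→102, 0 + 102 = 102→102, 255→255) → #6666ff
60%: (0 + 153 = 153→153, 0 + 153 = 153→153, 255→255) → #9999ff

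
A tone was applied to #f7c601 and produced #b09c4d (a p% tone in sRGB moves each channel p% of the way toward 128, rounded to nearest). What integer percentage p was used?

60%

#f7c601 is rgb(247, 198, 1); #b09c4d is rgb(176, 156, 77).
On the B channel (widest range): 77 ≈ 1 + (p/100)(128 − 1), so p ≈ 100×(77 − 1)/(128 − 1) = 7600/127 = 59.84.
p = 60 reproduces all three channels after rounding.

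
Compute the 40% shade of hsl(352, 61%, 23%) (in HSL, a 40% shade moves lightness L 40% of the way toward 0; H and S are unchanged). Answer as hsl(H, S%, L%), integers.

hsl(352, 61%, 14%)

L moves 40% from 23 toward 0: 23 − 9.2 = 13.8 → 14.
H and S are unchanged.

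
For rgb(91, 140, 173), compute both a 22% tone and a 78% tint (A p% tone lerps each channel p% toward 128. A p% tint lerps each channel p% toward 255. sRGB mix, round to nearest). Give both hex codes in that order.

#6389A3, #DBE6ED

22% tone:
  R: 91 + 0.22×(128−91) = 91 + 8.14 = 99.14 → 99
  G: 140 − 2.64 = 137.36 → 137
  B: 173 + 0.22×(128−173) = 173 − 9.9 = 163.1 → 163
  → #6389A3
78% tint:
  R: 91 + 127.92 = 218.92 → 219
  G: 140 + 0.78×(255−140) = 140 + 89.7 = 229.7 → 230
  B: 173 + 63.96 = 236.96 → 237
  → #DBE6ED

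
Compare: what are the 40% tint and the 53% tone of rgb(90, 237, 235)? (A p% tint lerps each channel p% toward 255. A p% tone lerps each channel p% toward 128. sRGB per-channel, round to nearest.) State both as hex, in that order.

#9CF4F3, #6EB3B2

40% tint:
  R: 90 + 0.4×(255−90) = 90 + 66 = 156 → 156
  G: 237 + 7.2 = 244.2 → 244
  B: 235 + 8 = 243 → 243
  → #9CF4F3
53% tone:
  R: 90 + 0.53×(128−90) = 90 + 20.14 = 110.14 → 110
  G: 237 + 0.53×(128−237) = 237 − 57.77 = 179.23 → 179
  B: 235 + 0.53×(128−235) = 235 − 56.71 = 178.29 → 178
  → #6EB3B2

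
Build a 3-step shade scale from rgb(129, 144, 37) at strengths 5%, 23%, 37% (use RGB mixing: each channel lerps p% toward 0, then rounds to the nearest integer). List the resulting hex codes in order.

5%: (129 − 6.45 = 122.55→123, 144 − 7.2 = 136.8→137, 37 − 1.85 = 35.15→35) → #7b8923
23%: (129 − 29.67 = 99.33→99, 144 − 33.12 = 110.88→111, 37 − 8.51 = 28.49→28) → #636f1c
37%: (129 − 47.73 = 81.27→81, 144 − 53.28 = 90.72→91, 37 − 13.69 = 23.31→23) → #515b17

#7b8923, #636f1c, #515b17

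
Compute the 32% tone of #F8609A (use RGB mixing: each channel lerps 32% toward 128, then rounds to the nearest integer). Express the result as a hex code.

#F8609A is rgb(248, 96, 154).
Per channel, c → c + 0.32(128 − c):
  R: 248 − 38.4 = 209.6 → 210
  G: 96 + 10.24 = 106.24 → 106
  B: 154 − 8.32 = 145.68 → 146
rgb(210, 106, 146) = #D26A92.

#D26A92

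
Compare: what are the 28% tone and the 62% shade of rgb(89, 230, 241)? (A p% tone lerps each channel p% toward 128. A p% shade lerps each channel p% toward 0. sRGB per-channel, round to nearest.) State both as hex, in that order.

28% tone:
  R: 89 + 0.28×(128−89) = 89 + 10.92 = 99.92 → 100
  G: 230 − 28.56 = 201.44 → 201
  B: 241 − 31.64 = 209.36 → 209
  → #64c9d1
62% shade:
  R: 89 + 0.62×(0−89) = 89 − 55.18 = 33.82 → 34
  G: 230 − 142.6 = 87.4 → 87
  B: 241 − 149.42 = 91.58 → 92
  → #22575c

#64c9d1, #22575c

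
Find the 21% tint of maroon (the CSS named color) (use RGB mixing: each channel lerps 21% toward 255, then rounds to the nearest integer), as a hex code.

CSS maroon is rgb(128, 0, 0).
Per channel, c → c + 0.21(255 − c):
  R: 128 + 0.21×(255−128) = 128 + 26.67 = 154.67 → 155
  G: 0 + 0.21×(255−0) = 0 + 53.55 = 53.55 → 54
  B: 0 + 53.55 = 53.55 → 54
rgb(155, 54, 54) = #9B3636.

#9B3636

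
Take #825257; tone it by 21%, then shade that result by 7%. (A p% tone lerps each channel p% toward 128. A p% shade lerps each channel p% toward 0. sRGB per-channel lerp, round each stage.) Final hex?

#825257 is rgb(130, 82, 87).
Lerp each channel 21% toward 128:
  R: 130 − 0.42 = 129.58 → 130
  G: 82 + 0.21×(128−82) = 82 + 9.66 = 91.66 → 92
  B: 87 + 0.21×(128−87) = 87 + 8.61 = 95.61 → 96
After the tone: rgb(130, 92, 96) = #825C60.
Lerp each channel 7% toward 0:
  R: 130 − 9.1 = 120.9 → 121
  G: 92 + 0.07×(0−92) = 92 − 6.44 = 85.56 → 86
  B: 96 − 6.72 = 89.28 → 89
rgb(121, 86, 89) = #795659.

#795659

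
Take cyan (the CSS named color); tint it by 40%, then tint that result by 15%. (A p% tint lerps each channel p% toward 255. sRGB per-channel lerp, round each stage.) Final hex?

CSS cyan is rgb(0, 255, 255).
A 40% tint moves each channel 40% toward 255:
  R: 0 + 0.4×(255−0) = 0 + 102 = 102 → 102
  G: 255 + 0.4×(255−255) = 255 + 0 = 255 → 255
  B: 255 + 0 = 255 → 255
After the tint: rgb(102, 255, 255) = #66ffff.
A 15% tint moves each channel 15% toward 255:
  R: 102 + 22.95 = 124.95 → 125
  G: 255 + 0.15×(255−255) = 255 + 0 = 255 → 255
  B: 255 + 0 = 255 → 255
rgb(125, 255, 255) = #7dffff.

#7dffff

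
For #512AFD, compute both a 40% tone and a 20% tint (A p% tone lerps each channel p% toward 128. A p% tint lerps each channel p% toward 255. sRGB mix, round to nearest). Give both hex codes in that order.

#512AFD is rgb(81, 42, 253).
40% tone:
  R: 81 + 0.4×(128−81) = 81 + 18.8 = 99.8 → 100
  G: 42 + 34.4 = 76.4 → 76
  B: 253 + 0.4×(128−253) = 253 − 50 = 203 → 203
  → #644CCB
20% tint:
  R: 81 + 0.2×(255−81) = 81 + 34.8 = 115.8 → 116
  G: 42 + 0.2×(255−42) = 42 + 42.6 = 84.6 → 85
  B: 253 + 0.4 = 253.4 → 253
  → #7455FD

#644CCB, #7455FD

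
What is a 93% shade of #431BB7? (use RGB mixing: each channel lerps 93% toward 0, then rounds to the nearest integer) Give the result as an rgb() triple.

rgb(5, 2, 13)

#431BB7 is rgb(67, 27, 183).
Lerp each channel 93% toward 0:
  R: 67 − 62.31 = 4.69 → 5
  G: 27 + 0.93×(0−27) = 27 − 25.11 = 1.89 → 2
  B: 183 − 170.19 = 12.81 → 13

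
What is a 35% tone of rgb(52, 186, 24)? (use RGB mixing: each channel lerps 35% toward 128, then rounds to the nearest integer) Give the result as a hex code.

#4fa63c

Per channel, c → c + 0.35(128 − c):
  R: 52 + 0.35×(128−52) = 52 + 26.6 = 78.6 → 79
  G: 186 + 0.35×(128−186) = 186 − 20.3 = 165.7 → 166
  B: 24 + 0.35×(128−24) = 24 + 36.4 = 60.4 → 60
rgb(79, 166, 60) = #4fa63c.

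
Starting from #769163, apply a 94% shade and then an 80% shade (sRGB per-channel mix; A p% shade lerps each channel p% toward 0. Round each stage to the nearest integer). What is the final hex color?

#010201

#769163 is rgb(118, 145, 99).
Lerp each channel 94% toward 0:
  R: 118 + 0.94×(0−118) = 118 − 110.92 = 7.08 → 7
  G: 145 − 136.3 = 8.7 → 9
  B: 99 + 0.94×(0−99) = 99 − 93.06 = 5.94 → 6
After the shade: rgb(7, 9, 6) = #070906.
Per channel, c → c + 0.8(0 − c):
  R: 7 + 0.8×(0−7) = 7 − 5.6 = 1.4 → 1
  G: 9 + 0.8×(0−9) = 9 − 7.2 = 1.8 → 2
  B: 6 − 4.8 = 1.2 → 1
rgb(1, 2, 1) = #010201.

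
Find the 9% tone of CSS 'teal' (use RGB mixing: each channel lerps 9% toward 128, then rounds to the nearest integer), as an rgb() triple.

rgb(12, 128, 128)

CSS teal is rgb(0, 128, 128).
Lerp each channel 9% toward 128:
  R: 0 + 0.09×(128−0) = 0 + 11.52 = 11.52 → 12
  G: 128 + 0 = 128 → 128
  B: 128 + 0.09×(128−128) = 128 + 0 = 128 → 128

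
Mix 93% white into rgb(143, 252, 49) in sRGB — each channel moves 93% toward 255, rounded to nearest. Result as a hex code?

A 93% tint moves each channel 93% toward 255:
  R: 143 + 0.93×(255−143) = 143 + 104.16 = 247.16 → 247
  G: 252 + 0.93×(255−252) = 252 + 2.79 = 254.79 → 255
  B: 49 + 191.58 = 240.58 → 241
rgb(247, 255, 241) = #F7FFF1.

#F7FFF1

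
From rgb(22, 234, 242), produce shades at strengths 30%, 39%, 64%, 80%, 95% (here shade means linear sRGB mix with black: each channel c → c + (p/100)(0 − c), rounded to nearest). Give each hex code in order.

30%: (22 − 6.6 = 15.4→15, 234 − 70.2 = 163.8→164, 242 − 72.6 = 169.4→169) → #0fa4a9
39%: (22 − 8.58 = 13.42→13, 234 − 91.26 = 142.74→143, 242 − 94.38 = 147.62→148) → #0d8f94
64%: (22 − 14.08 = 7.92→8, 234 − 149.76 = 84.24→84, 242 − 154.88 = 87.12→87) → #085457
80%: (22 − 17.6 = 4.4→4, 234 − 187.2 = 46.8→47, 242 − 193.6 = 48.4→48) → #042f30
95%: (22 − 20.9 = 1.1→1, 234 − 222.3 = 11.7→12, 242 − 229.9 = 12.1→12) → #010c0c

#0fa4a9, #0d8f94, #085457, #042f30, #010c0c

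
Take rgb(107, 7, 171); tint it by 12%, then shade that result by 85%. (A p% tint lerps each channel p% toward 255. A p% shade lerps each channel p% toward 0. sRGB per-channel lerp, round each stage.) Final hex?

Lerp each channel 12% toward 255:
  R: 107 + 0.12×(255−107) = 107 + 17.76 = 124.76 → 125
  G: 7 + 0.12×(255−7) = 7 + 29.76 = 36.76 → 37
  B: 171 + 10.08 = 181.08 → 181
After the tint: rgb(125, 37, 181) = #7D25B5.
Per channel, c → c + 0.85(0 − c):
  R: 125 + 0.85×(0−125) = 125 − 106.25 = 18.75 → 19
  G: 37 − 31.45 = 5.55 → 6
  B: 181 − 153.85 = 27.15 → 27
rgb(19, 6, 27) = #13061B.

#13061B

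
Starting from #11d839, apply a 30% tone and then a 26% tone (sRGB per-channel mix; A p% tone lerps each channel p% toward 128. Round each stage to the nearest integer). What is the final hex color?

#46ae5b

#11d839 is rgb(17, 216, 57).
Lerp each channel 30% toward 128:
  R: 17 + 33.3 = 50.3 → 50
  G: 216 − 26.4 = 189.6 → 190
  B: 57 + 21.3 = 78.3 → 78
After the tone: rgb(50, 190, 78) = #32be4e.
A 26% tone moves each channel 26% toward 128:
  R: 50 + 0.26×(128−50) = 50 + 20.28 = 70.28 → 70
  G: 190 + 0.26×(128−190) = 190 − 16.12 = 173.88 → 174
  B: 78 + 13 = 91 → 91
rgb(70, 174, 91) = #46ae5b.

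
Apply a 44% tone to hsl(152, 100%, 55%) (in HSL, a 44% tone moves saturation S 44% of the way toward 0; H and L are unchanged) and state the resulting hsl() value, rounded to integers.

S moves 44% from 100 toward 0: 100 − 44 = 56 → 56.
H and L are unchanged.

hsl(152, 56%, 55%)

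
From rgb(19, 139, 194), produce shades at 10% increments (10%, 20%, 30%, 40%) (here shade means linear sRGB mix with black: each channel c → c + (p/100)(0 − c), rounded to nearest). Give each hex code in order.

10%: (19 − 1.9 = 17.1→17, 139 − 13.9 = 125.1→125, 194 − 19.4 = 174.6→175) → #117DAF
20%: (19 − 3.8 = 15.2→15, 139 − 27.8 = 111.2→111, 194 − 38.8 = 155.2→155) → #0F6F9B
30%: (19 − 5.7 = 13.3→13, 139 − 41.7 = 97.3→97, 194 − 58.2 = 135.8→136) → #0D6188
40%: (19 − 7.6 = 11.4→11, 139 − 55.6 = 83.4→83, 194 − 77.6 = 116.4→116) → #0B5374

#117DAF, #0F6F9B, #0D6188, #0B5374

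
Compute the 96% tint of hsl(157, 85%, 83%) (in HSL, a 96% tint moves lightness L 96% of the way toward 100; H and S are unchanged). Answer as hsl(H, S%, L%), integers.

hsl(157, 85%, 99%)

L moves 96% from 83 toward 100: 83 + 16.32 = 99.32 → 99.
H and S are unchanged.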